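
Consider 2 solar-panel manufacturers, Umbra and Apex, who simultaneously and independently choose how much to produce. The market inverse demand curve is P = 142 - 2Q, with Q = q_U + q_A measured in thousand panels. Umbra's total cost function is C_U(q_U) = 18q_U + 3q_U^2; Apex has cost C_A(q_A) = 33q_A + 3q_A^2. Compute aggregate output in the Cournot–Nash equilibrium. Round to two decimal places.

Umbra's profit: π_U = (142 - 2Q)q_U - (18q_U + 3q_U²). Setting ∂π_U/∂q_U = 0: 124 - 10q_U - 2(q_A) = 0.
Apex's profit: π_A = (142 - 2Q)q_A - (33q_A + 3q_A²). Setting ∂π_A/∂q_A = 0: 109 - 10q_A - 2(q_U) = 0.
So q_U = (124 - 2q_A)/10 and q_A = (109 - 2q_U)/10.
Substituting one into the other gives q_U = 511/48 and q_A = 421/48.
Total output Q = 511/48 + 421/48 = 233/12.

19.42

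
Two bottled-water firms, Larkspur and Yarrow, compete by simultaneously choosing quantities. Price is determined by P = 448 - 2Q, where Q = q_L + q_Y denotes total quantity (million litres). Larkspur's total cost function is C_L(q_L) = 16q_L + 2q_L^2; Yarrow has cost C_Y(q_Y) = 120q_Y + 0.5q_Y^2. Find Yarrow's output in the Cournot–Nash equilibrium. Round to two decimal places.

Larkspur's profit: π_L = (448 - 2Q)q_L - (16q_L + 2q_L²). Setting ∂π_L/∂q_L = 0: 432 - 8q_L - 2(q_Y) = 0.
Yarrow's first-order condition: 328 - 5q_Y - 2(q_L) = 0.
So q_L = (432 - 2q_Y)/8 and q_Y = (328 - 2q_L)/5.
Solving the pair: q_L = 376/9, q_Y = 440/9.

48.89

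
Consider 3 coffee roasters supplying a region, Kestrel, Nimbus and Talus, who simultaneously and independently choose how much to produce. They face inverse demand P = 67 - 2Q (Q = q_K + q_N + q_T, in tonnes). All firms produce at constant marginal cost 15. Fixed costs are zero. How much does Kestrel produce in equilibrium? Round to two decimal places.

6.50

A representative firm's profit is π_i = q_i(67 - 2Q) - 15q_i.
Setting ∂π_i/∂q_i = 0 with rivals' quantities fixed: 52 - 4q_i - 2·Σ_{j≠i} q_j = 0.
With identical firms every q_j equals q_i, so Σ_{j≠i} q_j = 2q_i and 52 = 8q_i, giving q_i = 13/2.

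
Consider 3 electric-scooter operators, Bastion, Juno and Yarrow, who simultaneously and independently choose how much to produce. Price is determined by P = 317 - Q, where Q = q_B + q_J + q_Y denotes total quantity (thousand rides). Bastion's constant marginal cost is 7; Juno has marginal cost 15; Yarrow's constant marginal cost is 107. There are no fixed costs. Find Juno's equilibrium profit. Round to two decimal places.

Bastion's profit: π_B = (317 - Q)q_B - (7q_B). Setting ∂π_B/∂q_B = 0: 310 - 2q_B - (q_J + q_Y) = 0.
Juno's first-order condition: 302 - 2q_J - (q_B + q_Y) = 0.
Yarrow's first-order condition: 210 - 2q_Y - (q_B + q_J) = 0.
Adding the 3 first-order conditions: 822 − 4Q = 0, so Q = 411/2.
Back-substituting: q_B = (310 − 411/2) = 209/2, q_J = (302 − 411/2) = 193/2, q_Y = (210 − 411/2) = 9/2.
Price P = 317 - 411/2 = 223/2.
Juno's profit: (223/2 - 15)·(193/2) = 9312.2500.

9312.25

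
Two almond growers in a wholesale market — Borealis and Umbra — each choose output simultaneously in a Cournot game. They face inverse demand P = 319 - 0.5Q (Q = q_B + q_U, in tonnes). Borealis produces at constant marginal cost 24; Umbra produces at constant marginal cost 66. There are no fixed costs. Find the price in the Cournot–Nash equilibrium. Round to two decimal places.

136.33

Borealis's profit: π_B = (319 - 0.5Q)q_B - (24q_B). Setting ∂π_B/∂q_B = 0: 295 - q_B - (1/2)(q_U) = 0.
Umbra's first-order condition: 253 - q_U - (1/2)(q_B) = 0.
Rearranging gives the reaction functions q_B = (295 - (1/2)q_U) and q_U = (253 - (1/2)q_B).
Solving the pair: q_B = 674/3, q_U = 422/3.
Total output Q = 1096/3, so price P = 319 - (1/2)·(1096/3) = 409/3.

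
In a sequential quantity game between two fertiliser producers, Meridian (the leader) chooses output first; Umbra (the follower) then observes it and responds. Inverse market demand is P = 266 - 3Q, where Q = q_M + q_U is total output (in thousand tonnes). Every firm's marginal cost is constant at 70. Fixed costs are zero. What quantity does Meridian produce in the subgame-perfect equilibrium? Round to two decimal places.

32.67

The follower Umbra best-responds to any q_M: π_U = (266 - 3Q)q_U - 70q_U.
Setting the follower's marginal profit to zero, 196 - 3q_M - 6q_U = 0, i.e. q_U = (196 - 3q_M)/6.
Meridian substitutes q_U(q_M) into its own profit: π_M = q_M(266 - 3q_M - (196 - 3q_M)/2) - 70q_M = (168 - (3/2)q_M)q_M - 70q_M.
Maximising: ∂π_M/∂q_M = 98 - 3q_M = 0, giving q_M = 98/3.
Then q_U = (196 - 3·(98/3))/6 = 49/3.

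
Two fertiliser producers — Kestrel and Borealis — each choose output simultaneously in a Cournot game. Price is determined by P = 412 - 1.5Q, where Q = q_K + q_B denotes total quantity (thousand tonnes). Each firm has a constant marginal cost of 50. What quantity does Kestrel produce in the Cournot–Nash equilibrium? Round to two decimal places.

Each firm earns π_i = (412 - 1.5Q)q_i - 50q_i.
Setting ∂π_i/∂q_i = 0 with rivals' quantities fixed: 362 - 3q_i - (3/2)q_j = 0.
By symmetry each firm produces the same amount; substituting q_j = q_i yields q_i = 362/(9/2) = 724/9.

80.44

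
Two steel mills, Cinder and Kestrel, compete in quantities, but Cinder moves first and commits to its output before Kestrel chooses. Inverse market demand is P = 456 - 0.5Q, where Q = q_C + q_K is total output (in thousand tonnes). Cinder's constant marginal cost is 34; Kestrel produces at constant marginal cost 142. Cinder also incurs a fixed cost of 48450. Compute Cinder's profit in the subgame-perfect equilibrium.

The follower Kestrel best-responds to any q_C: π_K = (456 - 0.5Q)q_K - 142q_K.
∂π_K/∂q_K = 314 - (1/2)q_C - q_K = 0 gives the reaction function q_K = (314 - (1/2)q_C).
The leader anticipates this reaction. Substituting into P = 456 - 0.5Q gives P = 299 - (1/4)q_C, so π_C = (299 - (1/4)q_C)q_C - 34q_C.
Leader FOC: 265 - (1/2)q_C = 0, so q_C = 530.
Then q_K = (314 - (1/2)·530) = 49.
Price P = 456 - (1/2)·579 = 333/2.
Cinder's profit: (333/2 - 34)·530 - 48450 = 21775.

21775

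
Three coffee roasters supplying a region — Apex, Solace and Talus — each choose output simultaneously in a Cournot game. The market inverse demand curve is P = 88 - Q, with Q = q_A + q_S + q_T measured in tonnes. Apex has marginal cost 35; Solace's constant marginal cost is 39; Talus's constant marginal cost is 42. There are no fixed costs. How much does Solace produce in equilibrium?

12

Apex's profit: π_A = (88 - Q)q_A - (35q_A). Setting ∂π_A/∂q_A = 0: 53 - 2q_A - (q_S + q_T) = 0.
Solace's first-order condition: 49 - 2q_S - (q_A + q_T) = 0.
Talus's first-order condition: 46 - 2q_T - (q_A + q_S) = 0.
Adding the 3 first-order conditions: 148 − 4Q = 0, so Q = 37.
Back-substituting: q_A = (53 − 37) = 16, q_S = (49 − 37) = 12, q_T = (46 − 37) = 9.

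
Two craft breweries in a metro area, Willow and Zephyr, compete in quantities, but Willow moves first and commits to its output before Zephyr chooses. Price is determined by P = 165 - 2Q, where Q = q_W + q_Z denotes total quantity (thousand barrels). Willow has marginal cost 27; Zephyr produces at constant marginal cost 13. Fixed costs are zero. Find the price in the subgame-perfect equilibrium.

58

Solve by backward induction. Given q_W, the follower Zephyr maximises π_Z = (165 - 2q_W - 2q_Z)q_Z - 13q_Z.
∂π_Z/∂q_Z = 152 - 2q_W - 4q_Z = 0 gives the reaction function q_Z = (152 - 2q_W)/4.
Willow substitutes q_Z(q_W) into its own profit: π_W = q_W(165 - 2q_W - (152 - 2q_W)/2) - 27q_W = (89 - q_W)q_W - 27q_W.
Leader FOC: 62 - 2q_W = 0, so q_W = 31.
Then q_Z = (152 - 2·31)/4 = 45/2.
Total output Q = 107/2, so price P = 165 - 2·(107/2) = 58.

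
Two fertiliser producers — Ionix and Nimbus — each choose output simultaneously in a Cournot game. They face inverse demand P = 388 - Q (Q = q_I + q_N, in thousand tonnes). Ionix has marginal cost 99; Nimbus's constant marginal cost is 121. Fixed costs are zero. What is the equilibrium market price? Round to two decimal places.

Ionix's profit: π_I = (388 - Q)q_I - (99q_I). Setting ∂π_I/∂q_I = 0: 289 - 2q_I - (q_N) = 0.
Nimbus's profit: π_N = (388 - Q)q_N - (121q_N). Setting ∂π_N/∂q_N = 0: 267 - 2q_N - (q_I) = 0.
Best responses: q_I = (289 - q_N)/2, q_N = (267 - q_I)/2.
Substituting one into the other gives q_I = 311/3 and q_N = 245/3.
Total output Q = 556/3, so price P = 388 - 556/3 = 608/3.

202.67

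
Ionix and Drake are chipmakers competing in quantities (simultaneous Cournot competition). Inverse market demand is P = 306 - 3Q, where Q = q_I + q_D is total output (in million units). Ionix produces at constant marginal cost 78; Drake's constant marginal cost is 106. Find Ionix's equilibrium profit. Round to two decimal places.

Ionix's profit: π_I = (306 - 3Q)q_I - (78q_I). Setting ∂π_I/∂q_I = 0: 228 - 6q_I - 3(q_D) = 0.
Drake's profit: π_D = (306 - 3Q)q_D - (106q_D). Setting ∂π_D/∂q_D = 0: 200 - 6q_D - 3(q_I) = 0.
So q_I = (228 - 3q_D)/6 and q_D = (200 - 3q_I)/6.
Solving the pair: q_I = 256/9, q_D = 172/9.
Price P = 306 - 3·(428/9) = 490/3.
Ionix's profit: (490/3 - 78)·(256/9) = 2427.2593.

2427.26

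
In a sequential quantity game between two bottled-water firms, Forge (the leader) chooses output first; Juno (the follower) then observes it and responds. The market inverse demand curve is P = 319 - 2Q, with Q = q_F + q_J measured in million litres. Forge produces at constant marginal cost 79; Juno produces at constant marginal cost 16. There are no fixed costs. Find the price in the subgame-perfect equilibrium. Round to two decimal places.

Solve by backward induction. Given q_F, the follower Juno maximises π_J = (319 - 2q_F - 2q_J)q_J - 16q_J.
Follower FOC: 303 - 2q_F - 4q_J = 0, so q_J(q_F) = (303 - 2q_F)/4.
The leader anticipates this reaction. Substituting into P = 319 - 2Q gives P = 335/2 - q_F, so π_F = (335/2 - q_F)q_F - 79q_F.
The leader's first-order condition 177/2 - 2q_F = 0 yields q_F = 177/4.
Then q_J = (303 - 2·(177/4))/4 = 429/8.
Total output Q = 783/8, so price P = 319 - 2·(783/8) = 493/4.

123.25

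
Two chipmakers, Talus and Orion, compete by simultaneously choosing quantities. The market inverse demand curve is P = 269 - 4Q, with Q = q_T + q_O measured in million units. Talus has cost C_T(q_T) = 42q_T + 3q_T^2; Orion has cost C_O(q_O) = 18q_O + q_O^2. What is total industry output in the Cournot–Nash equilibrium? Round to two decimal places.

31.23

Talus's profit: π_T = (269 - 4Q)q_T - (42q_T + 3q_T²). Setting ∂π_T/∂q_T = 0: 227 - 14q_T - 4(q_O) = 0.
Orion's profit: π_O = (269 - 4Q)q_O - (18q_O + q_O²). Setting ∂π_O/∂q_O = 0: 251 - 10q_O - 4(q_T) = 0.
So q_T = (227 - 4q_O)/14 and q_O = (251 - 4q_T)/10.
Solving the pair: q_T = 633/62, q_O = 1303/62.
Total output Q = 633/62 + 1303/62 = 968/31.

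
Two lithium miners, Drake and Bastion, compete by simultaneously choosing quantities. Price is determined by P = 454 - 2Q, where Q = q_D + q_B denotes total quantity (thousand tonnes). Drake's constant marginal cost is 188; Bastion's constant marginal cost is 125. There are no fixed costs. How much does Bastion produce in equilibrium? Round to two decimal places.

65.33

Drake's profit: π_D = (454 - 2Q)q_D - (188q_D). Setting ∂π_D/∂q_D = 0: 266 - 4q_D - 2(q_B) = 0.
Bastion's profit: π_B = (454 - 2Q)q_B - (125q_B). Setting ∂π_B/∂q_B = 0: 329 - 4q_B - 2(q_D) = 0.
Best responses: q_D = (266 - 2q_B)/4, q_B = (329 - 2q_D)/4.
Solving the pair: q_D = 203/6, q_B = 196/3.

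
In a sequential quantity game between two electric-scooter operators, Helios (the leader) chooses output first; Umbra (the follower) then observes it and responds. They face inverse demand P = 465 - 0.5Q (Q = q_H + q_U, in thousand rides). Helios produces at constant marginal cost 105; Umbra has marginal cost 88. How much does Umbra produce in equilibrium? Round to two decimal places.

The follower Umbra best-responds to any q_H: π_U = (465 - 0.5Q)q_U - 88q_U.
Follower FOC: 377 - (1/2)q_H - q_U = 0, so q_U(q_H) = (377 - (1/2)q_H).
The leader anticipates this reaction. Substituting into P = 465 - 0.5Q gives P = 553/2 - (1/4)q_H, so π_H = (553/2 - (1/4)q_H)q_H - 105q_H.
Maximising: ∂π_H/∂q_H = 343/2 - (1/2)q_H = 0, giving q_H = 343.
Then q_U = (377 - (1/2)·343) = 411/2.

205.50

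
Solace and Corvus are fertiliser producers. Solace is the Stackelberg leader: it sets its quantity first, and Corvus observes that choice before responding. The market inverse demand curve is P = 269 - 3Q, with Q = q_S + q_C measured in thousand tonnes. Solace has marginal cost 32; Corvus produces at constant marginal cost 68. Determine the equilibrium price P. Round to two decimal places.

100.25

Solve by backward induction. Given q_S, the follower Corvus maximises π_C = (269 - 3q_S - 3q_C)q_C - 68q_C.
Follower FOC: 201 - 3q_S - 6q_C = 0, so q_C(q_S) = (201 - 3q_S)/6.
Solace substitutes q_C(q_S) into its own profit: π_S = q_S(269 - 3q_S - (201 - 3q_S)/2) - 32q_S = (337/2 - (3/2)q_S)q_S - 32q_S.
Leader FOC: 273/2 - 3q_S = 0, so q_S = 91/2.
Then q_C = (201 - 3·(91/2))/6 = 43/4.
Total output Q = 225/4, so price P = 269 - 3·(225/4) = 401/4.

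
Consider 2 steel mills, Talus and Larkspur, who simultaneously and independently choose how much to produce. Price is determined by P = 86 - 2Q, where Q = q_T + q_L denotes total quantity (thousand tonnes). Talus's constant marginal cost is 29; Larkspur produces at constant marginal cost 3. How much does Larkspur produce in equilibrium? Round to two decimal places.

18.17

Talus's profit: π_T = (86 - 2Q)q_T - (29q_T). Setting ∂π_T/∂q_T = 0: 57 - 4q_T - 2(q_L) = 0.
Larkspur's first-order condition: 83 - 4q_L - 2(q_T) = 0.
Rearranging gives the reaction functions q_T = (57 - 2q_L)/4 and q_L = (83 - 2q_T)/4.
Solving the pair: q_T = 31/6, q_L = 109/6.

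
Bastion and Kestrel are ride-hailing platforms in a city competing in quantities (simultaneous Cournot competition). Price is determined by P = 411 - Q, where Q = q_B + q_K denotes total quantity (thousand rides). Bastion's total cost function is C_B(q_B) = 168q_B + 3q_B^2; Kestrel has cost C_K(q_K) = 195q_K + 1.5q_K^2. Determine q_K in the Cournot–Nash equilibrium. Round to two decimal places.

38.08

Bastion's profit: π_B = (411 - Q)q_B - (168q_B + 3q_B²). Setting ∂π_B/∂q_B = 0: 243 - 8q_B - (q_K) = 0.
Kestrel's profit: π_K = (411 - Q)q_K - (195q_K + (3/2)q_K²). Setting ∂π_K/∂q_K = 0: 216 - 5q_K - (q_B) = 0.
Rearranging gives the reaction functions q_B = (243 - q_K)/8 and q_K = (216 - q_B)/5.
Solving the pair: q_B = 333/13, q_K = 495/13.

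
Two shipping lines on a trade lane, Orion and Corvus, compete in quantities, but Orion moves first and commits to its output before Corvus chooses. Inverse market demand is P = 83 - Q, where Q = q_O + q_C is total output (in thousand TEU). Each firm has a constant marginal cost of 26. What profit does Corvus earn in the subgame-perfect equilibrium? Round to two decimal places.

203.06

The follower Corvus best-responds to any q_O: π_C = (83 - Q)q_C - 26q_C.
Follower FOC: 57 - q_O - 2q_C = 0, so q_C(q_O) = (57 - q_O)/2.
The leader anticipates this reaction. Substituting into P = 83 - Q gives P = 109/2 - (1/2)q_O, so π_O = (109/2 - (1/2)q_O)q_O - 26q_O.
Leader FOC: 57/2 - q_O = 0, so q_O = 57/2.
Then q_C = (57 - 57/2)/2 = 57/4.
Price P = 83 - 171/4 = 161/4.
Corvus's profit: (161/4 - 26)·(57/4) = 203.0625.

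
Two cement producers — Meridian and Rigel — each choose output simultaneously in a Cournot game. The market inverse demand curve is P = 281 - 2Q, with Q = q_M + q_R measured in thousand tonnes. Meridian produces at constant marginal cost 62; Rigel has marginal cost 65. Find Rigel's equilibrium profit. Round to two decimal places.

Meridian's profit: π_M = (281 - 2Q)q_M - (62q_M). Setting ∂π_M/∂q_M = 0: 219 - 4q_M - 2(q_R) = 0.
Rigel's first-order condition: 216 - 4q_R - 2(q_M) = 0.
Best responses: q_M = (219 - 2q_R)/4, q_R = (216 - 2q_M)/4.
Substituting one into the other gives q_M = 37 and q_R = 71/2.
Price P = 281 - 2·(145/2) = 136.
Rigel's profit: (136 - 65)·(71/2) = 2520.5000.

2520.50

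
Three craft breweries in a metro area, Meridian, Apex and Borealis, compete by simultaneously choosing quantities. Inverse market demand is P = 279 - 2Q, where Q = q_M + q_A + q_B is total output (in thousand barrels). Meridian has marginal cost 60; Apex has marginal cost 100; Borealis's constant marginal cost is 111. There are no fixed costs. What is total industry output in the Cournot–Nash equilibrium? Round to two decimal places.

Meridian's profit: π_M = (279 - 2Q)q_M - (60q_M). Setting ∂π_M/∂q_M = 0: 219 - 4q_M - 2(q_A + q_B) = 0.
Apex's first-order condition: 179 - 4q_A - 2(q_M + q_B) = 0.
Borealis's first-order condition: 168 - 4q_B - 2(q_M + q_A) = 0.
Summing all 3 equations gives 566 − 8Q = 0, hence Q = 283/4.
Back-substituting: q_M = (219 − 283/2)/2 = 155/4, q_A = (179 − 283/2)/2 = 75/4, q_B = (168 − 283/2)/2 = 53/4.
Total output Q = 155/4 + 75/4 + 53/4 = 283/4.

70.75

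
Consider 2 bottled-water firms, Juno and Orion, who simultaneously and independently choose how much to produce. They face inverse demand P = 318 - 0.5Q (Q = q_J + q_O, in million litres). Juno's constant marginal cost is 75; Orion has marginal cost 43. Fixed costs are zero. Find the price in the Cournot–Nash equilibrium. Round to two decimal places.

145.33

Juno's profit: π_J = (318 - 0.5Q)q_J - (75q_J). Setting ∂π_J/∂q_J = 0: 243 - q_J - (1/2)(q_O) = 0.
Orion's profit: π_O = (318 - 0.5Q)q_O - (43q_O). Setting ∂π_O/∂q_O = 0: 275 - q_O - (1/2)(q_J) = 0.
So q_J = (243 - (1/2)q_O) and q_O = (275 - (1/2)q_J).
Solving the pair: q_J = 422/3, q_O = 614/3.
Total output Q = 1036/3, so price P = 318 - (1/2)·(1036/3) = 436/3.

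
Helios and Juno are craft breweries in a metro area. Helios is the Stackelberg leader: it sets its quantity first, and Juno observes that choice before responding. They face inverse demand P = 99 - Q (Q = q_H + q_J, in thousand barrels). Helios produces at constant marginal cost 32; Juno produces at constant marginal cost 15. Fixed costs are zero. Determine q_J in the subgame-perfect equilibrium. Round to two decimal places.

Solve by backward induction. Given q_H, the follower Juno maximises π_J = (99 - q_H - q_J)q_J - 15q_J.
∂π_J/∂q_J = 84 - q_H - 2q_J = 0 gives the reaction function q_J = (84 - q_H)/2.
Helios substitutes q_J(q_H) into its own profit: π_H = q_H(99 - q_H - (84 - q_H)/2) - 32q_H = (57 - (1/2)q_H)q_H - 32q_H.
The leader's first-order condition 25 - q_H = 0 yields q_H = 25.
Then q_J = (84 - 25)/2 = 59/2.

29.50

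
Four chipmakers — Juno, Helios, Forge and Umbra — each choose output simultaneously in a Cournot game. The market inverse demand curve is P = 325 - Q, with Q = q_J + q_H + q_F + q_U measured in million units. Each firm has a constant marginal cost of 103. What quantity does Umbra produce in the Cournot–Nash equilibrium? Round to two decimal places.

A representative firm's profit is π_i = q_i(325 - Q) - 103q_i.
Setting ∂π_i/∂q_i = 0 with rivals' quantities fixed: 222 - 2q_i - Σ_{j≠i} q_j = 0.
With identical firms every q_j equals q_i, so Σ_{j≠i} q_j = 3q_i and 222 = 5q_i, giving q_i = 222/5.

44.40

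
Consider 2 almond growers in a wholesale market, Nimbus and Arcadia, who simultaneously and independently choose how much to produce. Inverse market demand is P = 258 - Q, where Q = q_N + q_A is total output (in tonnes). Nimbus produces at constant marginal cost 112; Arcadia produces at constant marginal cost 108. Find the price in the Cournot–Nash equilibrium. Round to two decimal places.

159.33

Nimbus's profit: π_N = (258 - Q)q_N - (112q_N). Setting ∂π_N/∂q_N = 0: 146 - 2q_N - (q_A) = 0.
Arcadia's first-order condition: 150 - 2q_A - (q_N) = 0.
So q_N = (146 - q_A)/2 and q_A = (150 - q_N)/2.
Solving the pair: q_N = 142/3, q_A = 154/3.
Total output Q = 296/3, so price P = 258 - 296/3 = 478/3.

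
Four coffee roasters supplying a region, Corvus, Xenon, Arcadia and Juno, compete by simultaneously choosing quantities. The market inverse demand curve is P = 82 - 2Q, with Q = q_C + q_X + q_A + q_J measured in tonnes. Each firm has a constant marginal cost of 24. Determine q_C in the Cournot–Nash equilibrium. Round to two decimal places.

Each firm earns π_i = (82 - 2Q)q_i - 24q_i.
First-order condition (treating rivals' output as given): 58 - 4q_i - 2·Σ_{j≠i} q_j = 0.
By symmetry each firm produces the same amount; substituting Σ_{j≠i} q_j = 3q_i yields q_i = 58/10 = 29/5.

5.80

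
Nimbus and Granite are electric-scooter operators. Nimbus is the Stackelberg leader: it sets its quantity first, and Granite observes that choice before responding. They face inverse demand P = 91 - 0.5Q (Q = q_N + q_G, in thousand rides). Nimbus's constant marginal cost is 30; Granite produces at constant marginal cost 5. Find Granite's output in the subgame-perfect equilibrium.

The follower Granite best-responds to any q_N: π_G = (91 - 0.5Q)q_G - 5q_G.
Setting the follower's marginal profit to zero, 86 - (1/2)q_N - q_G = 0, i.e. q_G = (86 - (1/2)q_N).
Nimbus substitutes q_G(q_N) into its own profit: π_N = q_N(91 - (1/2)q_N - (86 - (1/2)q_N)/2) - 30q_N = (48 - (1/4)q_N)q_N - 30q_N.
The leader's first-order condition 18 - (1/2)q_N = 0 yields q_N = 36.
Then q_G = (86 - (1/2)·36) = 68.

68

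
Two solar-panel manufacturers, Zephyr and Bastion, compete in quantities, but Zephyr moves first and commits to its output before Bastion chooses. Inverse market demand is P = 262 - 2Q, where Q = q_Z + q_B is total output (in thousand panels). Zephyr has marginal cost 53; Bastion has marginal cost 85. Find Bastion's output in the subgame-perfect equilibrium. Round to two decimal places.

14.13

Solve by backward induction. Given q_Z, the follower Bastion maximises π_B = (262 - 2q_Z - 2q_B)q_B - 85q_B.
∂π_B/∂q_B = 177 - 2q_Z - 4q_B = 0 gives the reaction function q_B = (177 - 2q_Z)/4.
Zephyr substitutes q_B(q_Z) into its own profit: π_Z = q_Z(262 - 2q_Z - (177 - 2q_Z)/2) - 53q_Z = (347/2 - q_Z)q_Z - 53q_Z.
Maximising: ∂π_Z/∂q_Z = 241/2 - 2q_Z = 0, giving q_Z = 241/4.
Then q_B = (177 - 2·(241/4))/4 = 113/8.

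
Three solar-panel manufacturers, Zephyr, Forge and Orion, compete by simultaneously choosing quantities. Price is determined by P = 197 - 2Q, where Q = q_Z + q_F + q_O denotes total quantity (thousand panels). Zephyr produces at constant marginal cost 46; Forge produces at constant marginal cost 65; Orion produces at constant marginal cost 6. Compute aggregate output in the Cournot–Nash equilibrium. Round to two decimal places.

59.25

Zephyr's profit: π_Z = (197 - 2Q)q_Z - (46q_Z). Setting ∂π_Z/∂q_Z = 0: 151 - 4q_Z - 2(q_F + q_O) = 0.
Forge's profit: π_F = (197 - 2Q)q_F - (65q_F). Setting ∂π_F/∂q_F = 0: 132 - 4q_F - 2(q_Z + q_O) = 0.
Orion's first-order condition: 191 - 4q_O - 2(q_Z + q_F) = 0.
Summing all 3 equations gives 474 − 8Q = 0, hence Q = 237/4.
Back-substituting: q_Z = (151 − 237/2)/2 = 65/4, q_F = (132 − 237/2)/2 = 27/4, q_O = (191 − 237/2)/2 = 145/4.
Total output Q = 65/4 + 27/4 + 145/4 = 237/4.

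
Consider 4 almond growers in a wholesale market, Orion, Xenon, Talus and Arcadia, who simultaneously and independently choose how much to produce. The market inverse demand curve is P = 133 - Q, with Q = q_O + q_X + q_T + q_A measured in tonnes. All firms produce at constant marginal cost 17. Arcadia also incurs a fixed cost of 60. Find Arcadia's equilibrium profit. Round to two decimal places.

Each firm earns π_i = (133 - Q)q_i - 17q_i.
Setting ∂π_i/∂q_i = 0 with rivals' quantities fixed: 116 - 2q_i - Σ_{j≠i} q_j = 0.
By symmetry each firm produces the same amount; substituting Σ_{j≠i} q_j = 3q_i yields q_i = 116/5.
Price P = 133 - 464/5 = 201/5.
Arcadia's profit: (201/5 - 17)·(116/5) - 60 = 478.2400.

478.24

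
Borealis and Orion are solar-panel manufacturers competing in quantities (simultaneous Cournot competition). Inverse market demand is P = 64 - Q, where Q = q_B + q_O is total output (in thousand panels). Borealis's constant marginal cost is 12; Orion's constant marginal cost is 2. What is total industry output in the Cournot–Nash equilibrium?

Borealis's profit: π_B = (64 - Q)q_B - (12q_B). Setting ∂π_B/∂q_B = 0: 52 - 2q_B - (q_O) = 0.
Orion's profit: π_O = (64 - Q)q_O - (2q_O). Setting ∂π_O/∂q_O = 0: 62 - 2q_O - (q_B) = 0.
Best responses: q_B = (52 - q_O)/2, q_O = (62 - q_B)/2.
Substituting one into the other gives q_B = 14 and q_O = 24.
Total output Q = 14 + 24 = 38.

38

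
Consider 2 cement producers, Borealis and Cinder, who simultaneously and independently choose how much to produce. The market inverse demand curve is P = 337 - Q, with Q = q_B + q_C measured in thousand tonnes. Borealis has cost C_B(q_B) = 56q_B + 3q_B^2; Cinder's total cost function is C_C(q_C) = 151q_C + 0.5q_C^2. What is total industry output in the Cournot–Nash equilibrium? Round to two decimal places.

81.04

Borealis's profit: π_B = (337 - Q)q_B - (56q_B + 3q_B²). Setting ∂π_B/∂q_B = 0: 281 - 8q_B - (q_C) = 0.
Cinder's first-order condition: 186 - 3q_C - (q_B) = 0.
Best responses: q_B = (281 - q_C)/8, q_C = (186 - q_B)/3.
Solving the pair: q_B = 657/23, q_C = 1207/23.
Total output Q = 657/23 + 1207/23 = 1864/23.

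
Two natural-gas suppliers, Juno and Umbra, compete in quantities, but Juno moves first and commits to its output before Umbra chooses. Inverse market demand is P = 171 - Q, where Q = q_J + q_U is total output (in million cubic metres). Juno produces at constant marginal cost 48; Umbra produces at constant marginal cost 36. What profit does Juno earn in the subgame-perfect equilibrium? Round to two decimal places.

The follower Umbra best-responds to any q_J: π_U = (171 - Q)q_U - 36q_U.
∂π_U/∂q_U = 135 - q_J - 2q_U = 0 gives the reaction function q_U = (135 - q_J)/2.
The leader anticipates this reaction. Substituting into P = 171 - Q gives P = 207/2 - (1/2)q_J, so π_J = (207/2 - (1/2)q_J)q_J - 48q_J.
The leader's first-order condition 111/2 - q_J = 0 yields q_J = 111/2.
Then q_U = (135 - 111/2)/2 = 159/4.
Price P = 171 - 381/4 = 303/4.
Juno's profit: (303/4 - 48)·(111/2) = 1540.1250.

1540.13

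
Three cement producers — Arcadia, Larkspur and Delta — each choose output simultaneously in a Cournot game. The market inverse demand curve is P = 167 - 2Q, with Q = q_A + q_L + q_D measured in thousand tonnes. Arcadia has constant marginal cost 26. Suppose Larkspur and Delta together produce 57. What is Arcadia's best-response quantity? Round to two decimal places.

6.75

With rivals' combined output fixed at 57, Arcadia's profit is π_A = (167 - 2·57 - 2q_A)q_A - (26q_A) = (53 - 2q_A)q_A - (26q_A).
∂π_A/∂q_A = 27 - 4q_A = 0, so q_A = 27/4.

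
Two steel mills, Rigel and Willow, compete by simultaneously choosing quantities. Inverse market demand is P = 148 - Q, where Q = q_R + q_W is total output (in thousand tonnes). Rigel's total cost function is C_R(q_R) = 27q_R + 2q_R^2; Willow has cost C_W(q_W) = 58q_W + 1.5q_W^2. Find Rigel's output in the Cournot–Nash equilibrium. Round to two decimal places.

Rigel's profit: π_R = (148 - Q)q_R - (27q_R + 2q_R²). Setting ∂π_R/∂q_R = 0: 121 - 6q_R - (q_W) = 0.
Willow's first-order condition: 90 - 5q_W - (q_R) = 0.
Best responses: q_R = (121 - q_W)/6, q_W = (90 - q_R)/5.
Solving the pair: q_R = 515/29, q_W = 419/29.

17.76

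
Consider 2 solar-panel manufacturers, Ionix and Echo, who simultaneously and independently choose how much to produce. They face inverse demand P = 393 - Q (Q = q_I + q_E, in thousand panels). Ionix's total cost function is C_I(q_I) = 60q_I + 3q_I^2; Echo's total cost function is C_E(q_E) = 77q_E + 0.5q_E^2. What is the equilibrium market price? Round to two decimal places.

267.87

Ionix's profit: π_I = (393 - Q)q_I - (60q_I + 3q_I²). Setting ∂π_I/∂q_I = 0: 333 - 8q_I - (q_E) = 0.
Echo's first-order condition: 316 - 3q_E - (q_I) = 0.
Best responses: q_I = (333 - q_E)/8, q_E = (316 - q_I)/3.
Substituting one into the other gives q_I = 683/23 and q_E = 95.4348.
Total output Q = 125.1304, so price P = 393 - 125.1304 = 267.8696.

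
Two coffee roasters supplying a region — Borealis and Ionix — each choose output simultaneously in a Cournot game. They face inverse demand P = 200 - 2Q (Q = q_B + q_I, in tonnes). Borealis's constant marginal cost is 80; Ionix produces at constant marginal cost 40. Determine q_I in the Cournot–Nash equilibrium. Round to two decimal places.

Borealis's profit: π_B = (200 - 2Q)q_B - (80q_B). Setting ∂π_B/∂q_B = 0: 120 - 4q_B - 2(q_I) = 0.
Ionix's first-order condition: 160 - 4q_I - 2(q_B) = 0.
So q_B = (120 - 2q_I)/4 and q_I = (160 - 2q_B)/4.
Substituting one into the other gives q_B = 40/3 and q_I = 100/3.

33.33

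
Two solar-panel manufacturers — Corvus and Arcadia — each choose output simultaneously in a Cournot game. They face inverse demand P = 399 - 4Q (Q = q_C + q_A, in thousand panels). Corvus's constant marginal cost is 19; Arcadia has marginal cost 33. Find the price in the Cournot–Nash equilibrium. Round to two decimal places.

Corvus's profit: π_C = (399 - 4Q)q_C - (19q_C). Setting ∂π_C/∂q_C = 0: 380 - 8q_C - 4(q_A) = 0.
Arcadia's first-order condition: 366 - 8q_A - 4(q_C) = 0.
Best responses: q_C = (380 - 4q_A)/8, q_A = (366 - 4q_C)/8.
Substituting one into the other gives q_C = 197/6 and q_A = 88/3.
Total output Q = 373/6, so price P = 399 - 4·(373/6) = 451/3.

150.33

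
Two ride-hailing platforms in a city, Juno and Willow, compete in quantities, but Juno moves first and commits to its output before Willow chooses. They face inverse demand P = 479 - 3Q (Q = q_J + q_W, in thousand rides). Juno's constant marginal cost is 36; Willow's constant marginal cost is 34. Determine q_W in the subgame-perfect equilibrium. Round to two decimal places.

Solve by backward induction. Given q_J, the follower Willow maximises π_W = (479 - 3q_J - 3q_W)q_W - 34q_W.
Setting the follower's marginal profit to zero, 445 - 3q_J - 6q_W = 0, i.e. q_W = (445 - 3q_J)/6.
Juno substitutes q_W(q_J) into its own profit: π_J = q_J(479 - 3q_J - (445 - 3q_J)/2) - 36q_J = (513/2 - (3/2)q_J)q_J - 36q_J.
Maximising: ∂π_J/∂q_J = 441/2 - 3q_J = 0, giving q_J = 147/2.
Then q_W = (445 - 3·(147/2))/6 = 449/12.

37.42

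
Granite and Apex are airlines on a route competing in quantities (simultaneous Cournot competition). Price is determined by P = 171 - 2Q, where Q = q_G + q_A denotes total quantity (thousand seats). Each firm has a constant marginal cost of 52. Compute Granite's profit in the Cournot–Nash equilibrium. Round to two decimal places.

786.72

A representative firm's profit is π_i = q_i(171 - 2Q) - 52q_i.
First-order condition (treating rivals' output as given): 119 - 4q_i - 2q_j = 0.
With identical firms every q_j equals q_i, so q_j = q_i and 119 = 6q_i, giving q_i = 119/6.
Price P = 171 - 2·(119/3) = 275/3.
Granite's profit: (275/3 - 52)·(119/6) = 786.7222.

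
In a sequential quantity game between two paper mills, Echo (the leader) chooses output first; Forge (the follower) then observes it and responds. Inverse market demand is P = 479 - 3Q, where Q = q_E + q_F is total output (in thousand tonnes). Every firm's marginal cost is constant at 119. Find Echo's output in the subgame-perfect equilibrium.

60

Solve by backward induction. Given q_E, the follower Forge maximises π_F = (479 - 3q_E - 3q_F)q_F - 119q_F.
Setting the follower's marginal profit to zero, 360 - 3q_E - 6q_F = 0, i.e. q_F = (360 - 3q_E)/6.
The leader anticipates this reaction. Substituting into P = 479 - 3Q gives P = 299 - (3/2)q_E, so π_E = (299 - (3/2)q_E)q_E - 119q_E.
The leader's first-order condition 180 - 3q_E = 0 yields q_E = 60.
Then q_F = (360 - 3·60)/6 = 30.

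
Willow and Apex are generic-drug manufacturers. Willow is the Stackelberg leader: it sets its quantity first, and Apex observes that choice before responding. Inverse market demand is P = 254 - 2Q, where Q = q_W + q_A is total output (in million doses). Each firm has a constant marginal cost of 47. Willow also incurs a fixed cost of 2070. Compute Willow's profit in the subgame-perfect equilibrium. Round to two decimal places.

Solve by backward induction. Given q_W, the follower Apex maximises π_A = (254 - 2q_W - 2q_A)q_A - 47q_A.
∂π_A/∂q_A = 207 - 2q_W - 4q_A = 0 gives the reaction function q_A = (207 - 2q_W)/4.
Willow substitutes q_A(q_W) into its own profit: π_W = q_W(254 - 2q_W - (207 - 2q_W)/2) - 47q_W = (301/2 - q_W)q_W - 47q_W.
Maximising: ∂π_W/∂q_W = 207/2 - 2q_W = 0, giving q_W = 207/4.
Then q_A = (207 - 2·(207/4))/4 = 207/8.
Price P = 254 - 2·(621/8) = 395/4.
Willow's profit: (395/4 - 47)·(207/4) - 2070 = 608.0625.

608.06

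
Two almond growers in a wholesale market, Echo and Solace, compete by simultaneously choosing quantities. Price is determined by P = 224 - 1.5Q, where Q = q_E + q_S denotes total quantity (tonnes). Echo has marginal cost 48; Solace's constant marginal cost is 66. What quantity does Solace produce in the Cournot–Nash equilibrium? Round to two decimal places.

31.11

Echo's profit: π_E = (224 - 1.5Q)q_E - (48q_E). Setting ∂π_E/∂q_E = 0: 176 - 3q_E - (3/2)(q_S) = 0.
Solace's first-order condition: 158 - 3q_S - (3/2)(q_E) = 0.
So q_E = (176 - (3/2)q_S)/3 and q_S = (158 - (3/2)q_E)/3.
Solving the pair: q_E = 388/9, q_S = 280/9.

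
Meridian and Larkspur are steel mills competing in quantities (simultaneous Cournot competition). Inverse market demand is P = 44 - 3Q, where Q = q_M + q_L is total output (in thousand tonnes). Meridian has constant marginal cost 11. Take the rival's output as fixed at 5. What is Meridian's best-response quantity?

3

With the rival's output fixed at 5, Meridian's profit is π_M = (44 - 3·5 - 3q_M)q_M - (11q_M) = (29 - 3q_M)q_M - (11q_M).
∂π_M/∂q_M = 18 - 6q_M = 0, so q_M = 3.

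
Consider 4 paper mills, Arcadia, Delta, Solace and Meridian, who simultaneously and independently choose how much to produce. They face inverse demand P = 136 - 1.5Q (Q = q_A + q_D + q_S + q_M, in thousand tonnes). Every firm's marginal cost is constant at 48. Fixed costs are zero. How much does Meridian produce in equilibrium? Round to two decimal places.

A representative firm's profit is π_i = q_i(136 - 1.5Q) - 48q_i.
First-order condition (treating rivals' output as given): 88 - 3q_i - (3/2)·Σ_{j≠i} q_j = 0.
With identical firms every q_j equals q_i, so Σ_{j≠i} q_j = 3q_i and 88 = (15/2)q_i, giving q_i = 176/15.

11.73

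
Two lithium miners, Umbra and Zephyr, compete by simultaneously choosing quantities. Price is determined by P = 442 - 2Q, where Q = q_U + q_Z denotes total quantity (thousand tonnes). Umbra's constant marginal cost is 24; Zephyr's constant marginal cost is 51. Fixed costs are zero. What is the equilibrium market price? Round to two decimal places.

172.33

Umbra's profit: π_U = (442 - 2Q)q_U - (24q_U). Setting ∂π_U/∂q_U = 0: 418 - 4q_U - 2(q_Z) = 0.
Zephyr's profit: π_Z = (442 - 2Q)q_Z - (51q_Z). Setting ∂π_Z/∂q_Z = 0: 391 - 4q_Z - 2(q_U) = 0.
So q_U = (418 - 2q_Z)/4 and q_Z = (391 - 2q_U)/4.
Substituting one into the other gives q_U = 445/6 and q_Z = 182/3.
Total output Q = 809/6, so price P = 442 - 2·(809/6) = 517/3.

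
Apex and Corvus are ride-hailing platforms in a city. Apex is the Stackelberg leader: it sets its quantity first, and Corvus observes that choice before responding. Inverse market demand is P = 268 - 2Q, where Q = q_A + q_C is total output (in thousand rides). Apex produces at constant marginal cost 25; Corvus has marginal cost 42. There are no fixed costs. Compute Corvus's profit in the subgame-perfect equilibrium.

1152

The follower Corvus best-responds to any q_A: π_C = (268 - 2Q)q_C - 42q_C.
Follower FOC: 226 - 2q_A - 4q_C = 0, so q_C(q_A) = (226 - 2q_A)/4.
Apex substitutes q_C(q_A) into its own profit: π_A = q_A(268 - 2q_A - (226 - 2q_A)/2) - 25q_A = (155 - q_A)q_A - 25q_A.
Maximising: ∂π_A/∂q_A = 130 - 2q_A = 0, giving q_A = 65.
Then q_C = (226 - 2·65)/4 = 24.
Price P = 268 - 2·89 = 90.
Corvus's profit: (90 - 42)·24 = 1152.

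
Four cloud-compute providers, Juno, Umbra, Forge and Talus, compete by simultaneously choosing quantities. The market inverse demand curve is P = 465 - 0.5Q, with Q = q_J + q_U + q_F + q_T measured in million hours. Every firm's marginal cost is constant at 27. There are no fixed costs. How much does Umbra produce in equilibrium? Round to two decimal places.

A representative firm's profit is π_i = q_i(465 - 0.5Q) - 27q_i.
First-order condition (treating rivals' output as given): 438 - q_i - (1/2)·Σ_{j≠i} q_j = 0.
By symmetry each firm produces the same amount; substituting Σ_{j≠i} q_j = 3q_i yields q_i = 438/(5/2) = 876/5.

175.20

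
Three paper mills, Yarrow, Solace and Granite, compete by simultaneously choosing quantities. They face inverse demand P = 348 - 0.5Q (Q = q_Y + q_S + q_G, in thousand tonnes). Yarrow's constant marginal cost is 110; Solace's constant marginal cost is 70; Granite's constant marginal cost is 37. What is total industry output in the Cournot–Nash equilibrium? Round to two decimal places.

Yarrow's profit: π_Y = (348 - 0.5Q)q_Y - (110q_Y). Setting ∂π_Y/∂q_Y = 0: 238 - q_Y - (1/2)(q_S + q_G) = 0.
Solace's first-order condition: 278 - q_S - (1/2)(q_Y + q_G) = 0.
Granite's profit: π_G = (348 - 0.5Q)q_G - (37q_G). Setting ∂π_G/∂q_G = 0: 311 - q_G - (1/2)(q_Y + q_S) = 0.
Summing all 3 equations gives 827 − 2Q = 0, hence Q = 827/2.
Back-substituting: q_Y = (238 − 827/4)/(1/2) = 125/2, q_S = (278 − 827/4)/(1/2) = 285/2, q_G = (311 − 827/4)/(1/2) = 417/2.
Total output Q = 125/2 + 285/2 + 417/2 = 827/2.

413.50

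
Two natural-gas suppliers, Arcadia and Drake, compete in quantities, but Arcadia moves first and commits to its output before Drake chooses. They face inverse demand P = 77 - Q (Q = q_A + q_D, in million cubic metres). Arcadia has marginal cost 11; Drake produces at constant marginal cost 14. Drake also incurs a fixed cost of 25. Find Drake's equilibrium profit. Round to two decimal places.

178.06

Solve by backward induction. Given q_A, the follower Drake maximises π_D = (77 - q_A - q_D)q_D - 14q_D.
Follower FOC: 63 - q_A - 2q_D = 0, so q_D(q_A) = (63 - q_A)/2.
The leader anticipates this reaction. Substituting into P = 77 - Q gives P = 91/2 - (1/2)q_A, so π_A = (91/2 - (1/2)q_A)q_A - 11q_A.
Maximising: ∂π_A/∂q_A = 69/2 - q_A = 0, giving q_A = 69/2.
Then q_D = (63 - 69/2)/2 = 57/4.
Price P = 77 - 195/4 = 113/4.
Drake's profit: (113/4 - 14)·(57/4) - 25 = 178.0625.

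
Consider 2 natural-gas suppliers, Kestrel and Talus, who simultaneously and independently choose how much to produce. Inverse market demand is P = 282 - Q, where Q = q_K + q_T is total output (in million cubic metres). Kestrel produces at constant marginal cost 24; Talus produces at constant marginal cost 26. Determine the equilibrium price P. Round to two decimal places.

110.67

Kestrel's profit: π_K = (282 - Q)q_K - (24q_K). Setting ∂π_K/∂q_K = 0: 258 - 2q_K - (q_T) = 0.
Talus's first-order condition: 256 - 2q_T - (q_K) = 0.
So q_K = (258 - q_T)/2 and q_T = (256 - q_K)/2.
Substituting one into the other gives q_K = 260/3 and q_T = 254/3.
Total output Q = 514/3, so price P = 282 - 514/3 = 332/3.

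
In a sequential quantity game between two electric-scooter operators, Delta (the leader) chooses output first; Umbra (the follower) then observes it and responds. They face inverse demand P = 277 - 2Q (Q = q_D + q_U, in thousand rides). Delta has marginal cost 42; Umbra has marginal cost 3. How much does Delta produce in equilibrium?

49

Solve by backward induction. Given q_D, the follower Umbra maximises π_U = (277 - 2q_D - 2q_U)q_U - 3q_U.
Setting the follower's marginal profit to zero, 274 - 2q_D - 4q_U = 0, i.e. q_U = (274 - 2q_D)/4.
The leader anticipates this reaction. Substituting into P = 277 - 2Q gives P = 140 - q_D, so π_D = (140 - q_D)q_D - 42q_D.
The leader's first-order condition 98 - 2q_D = 0 yields q_D = 49.
Then q_U = (274 - 2·49)/4 = 44.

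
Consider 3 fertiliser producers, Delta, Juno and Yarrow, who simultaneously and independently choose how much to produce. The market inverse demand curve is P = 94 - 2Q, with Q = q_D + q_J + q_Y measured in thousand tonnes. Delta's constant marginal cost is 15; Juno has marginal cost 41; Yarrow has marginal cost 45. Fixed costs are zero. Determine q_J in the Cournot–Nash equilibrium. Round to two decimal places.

3.88

Delta's profit: π_D = (94 - 2Q)q_D - (15q_D). Setting ∂π_D/∂q_D = 0: 79 - 4q_D - 2(q_J + q_Y) = 0.
Juno's first-order condition: 53 - 4q_J - 2(q_D + q_Y) = 0.
Yarrow's profit: π_Y = (94 - 2Q)q_Y - (45q_Y). Setting ∂π_Y/∂q_Y = 0: 49 - 4q_Y - 2(q_D + q_J) = 0.
Summing all 3 equations gives 181 − 8Q = 0, hence Q = 181/8.
Back-substituting: q_D = (79 − 181/4)/2 = 135/8, q_J = (53 − 181/4)/2 = 31/8, q_Y = (49 − 181/4)/2 = 15/8.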